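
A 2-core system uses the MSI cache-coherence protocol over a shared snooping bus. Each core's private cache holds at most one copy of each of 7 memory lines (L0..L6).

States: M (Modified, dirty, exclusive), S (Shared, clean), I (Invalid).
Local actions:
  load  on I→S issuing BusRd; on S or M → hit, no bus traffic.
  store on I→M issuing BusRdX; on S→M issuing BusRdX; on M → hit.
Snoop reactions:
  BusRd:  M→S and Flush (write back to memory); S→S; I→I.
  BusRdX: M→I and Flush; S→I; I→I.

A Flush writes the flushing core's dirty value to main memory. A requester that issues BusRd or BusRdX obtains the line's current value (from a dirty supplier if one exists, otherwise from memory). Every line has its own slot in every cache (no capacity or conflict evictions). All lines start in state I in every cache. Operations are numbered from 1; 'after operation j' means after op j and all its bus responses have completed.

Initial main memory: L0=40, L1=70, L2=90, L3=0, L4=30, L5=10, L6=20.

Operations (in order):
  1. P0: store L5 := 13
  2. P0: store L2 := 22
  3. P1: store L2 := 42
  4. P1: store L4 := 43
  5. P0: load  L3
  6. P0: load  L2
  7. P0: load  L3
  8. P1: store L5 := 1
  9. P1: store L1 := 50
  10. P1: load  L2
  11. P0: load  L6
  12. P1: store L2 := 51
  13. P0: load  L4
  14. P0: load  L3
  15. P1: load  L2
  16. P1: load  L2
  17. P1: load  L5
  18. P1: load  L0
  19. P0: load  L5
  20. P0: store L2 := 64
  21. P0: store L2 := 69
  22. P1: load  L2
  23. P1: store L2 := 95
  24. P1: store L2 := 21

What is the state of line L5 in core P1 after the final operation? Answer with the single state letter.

state = S

step 1: P0: store L5 := 13  ⟶  MI  (L5)  txn=BusRdX  M[L5]=10
step 2: P0: store L2 := 22  ⟶  MI  (L2)  txn=BusRdX  M[L2]=90
step 3: P1: store L2 := 42  ⟶  IM  (L2)  txn=BusRdX+Flush  M[L2]=22
step 4: P1: store L4 := 43  ⟶  IM  (L4)  txn=BusRdX  M[L4]=30
step 5: P0: load  L3  ⟶  SI  (L3)  txn=BusRd  M[L3]=0
step 6: P0: load  L2  ⟶  SS  (L2)  txn=BusRd+Flush  M[L2]=42
step 7: P0: load  L3  ⟶  SI  (L3)  txn=∅  M[L3]=0
step 8: P1: store L5 := 1  ⟶  IM  (L5)  txn=BusRdX+Flush  M[L5]=13
step 9: P1: store L1 := 50  ⟶  IM  (L1)  txn=BusRdX  M[L1]=70
step 10: P1: load  L2  ⟶  SS  (L2)  txn=∅  M[L2]=42
step 11: P0: load  L6  ⟶  SI  (L6)  txn=BusRd  M[L6]=20
step 12: P1: store L2 := 51  ⟶  IM  (L2)  txn=BusRdX  M[L2]=42
step 13: P0: load  L4  ⟶  SS  (L4)  txn=BusRd+Flush  M[L4]=43
step 14: P0: load  L3  ⟶  SI  (L3)  txn=∅  M[L3]=0
step 15: P1: load  L2  ⟶  IM  (L2)  txn=∅  M[L2]=42
step 16: P1: load  L2  ⟶  IM  (L2)  txn=∅  M[L2]=42
step 17: P1: load  L5  ⟶  IM  (L5)  txn=∅  M[L5]=13
step 18: P1: load  L0  ⟶  IS  (L0)  txn=BusRd  M[L0]=40
step 19: P0: load  L5  ⟶  SS  (L5)  txn=BusRd+Flush  M[L5]=1
step 20: P0: store L2 := 64  ⟶  MI  (L2)  txn=BusRdX+Flush  M[L2]=51
step 21: P0: store L2 := 69  ⟶  MI  (L2)  txn=∅  M[L2]=51
step 22: P1: load  L2  ⟶  SS  (L2)  txn=BusRd+Flush  M[L2]=69
step 23: P1: store L2 := 95  ⟶  IM  (L2)  txn=BusRdX  M[L2]=69
step 24: P1: store L2 := 21  ⟶  IM  (L2)  txn=∅  M[L2]=69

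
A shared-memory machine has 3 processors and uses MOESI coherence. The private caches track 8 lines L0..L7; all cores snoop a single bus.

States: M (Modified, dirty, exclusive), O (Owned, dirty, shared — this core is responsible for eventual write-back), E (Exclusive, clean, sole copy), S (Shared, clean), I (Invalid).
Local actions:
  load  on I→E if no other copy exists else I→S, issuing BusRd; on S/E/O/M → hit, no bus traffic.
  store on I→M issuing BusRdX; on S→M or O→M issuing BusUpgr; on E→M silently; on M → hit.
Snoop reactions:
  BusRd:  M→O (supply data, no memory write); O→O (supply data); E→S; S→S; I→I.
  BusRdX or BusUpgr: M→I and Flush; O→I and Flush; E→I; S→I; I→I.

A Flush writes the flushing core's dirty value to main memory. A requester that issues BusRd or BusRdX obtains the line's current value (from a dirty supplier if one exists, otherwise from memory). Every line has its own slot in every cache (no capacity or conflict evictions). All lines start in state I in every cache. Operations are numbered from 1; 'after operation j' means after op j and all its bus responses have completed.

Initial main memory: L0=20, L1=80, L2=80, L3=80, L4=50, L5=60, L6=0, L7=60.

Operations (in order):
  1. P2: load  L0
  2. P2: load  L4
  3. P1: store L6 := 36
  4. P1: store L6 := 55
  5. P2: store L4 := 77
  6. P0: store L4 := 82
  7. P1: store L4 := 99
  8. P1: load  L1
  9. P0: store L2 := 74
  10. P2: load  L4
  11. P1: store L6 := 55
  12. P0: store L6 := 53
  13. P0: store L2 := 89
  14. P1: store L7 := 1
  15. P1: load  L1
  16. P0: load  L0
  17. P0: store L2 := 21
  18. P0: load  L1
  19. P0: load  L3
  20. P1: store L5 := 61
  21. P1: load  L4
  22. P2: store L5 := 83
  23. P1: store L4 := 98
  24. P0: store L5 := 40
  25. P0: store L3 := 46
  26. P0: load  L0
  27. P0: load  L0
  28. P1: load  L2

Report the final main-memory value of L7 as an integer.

step 1: P2: load  L0  ⟶  IIE  (L0)  txn=BusRd  M[L0]=20
step 2: P2: load  L4  ⟶  IIE  (L4)  txn=BusRd  M[L4]=50
step 3: P1: store L6 := 36  ⟶  IMI  (L6)  txn=BusRdX  M[L6]=0
step 4: P1: store L6 := 55  ⟶  IMI  (L6)  txn=∅  M[L6]=0
step 5: P2: store L4 := 77  ⟶  IIM  (L4)  txn=∅  M[L4]=50
step 6: P0: store L4 := 82  ⟶  MII  (L4)  txn=BusRdX+Flush  M[L4]=77
step 7: P1: store L4 := 99  ⟶  IMI  (L4)  txn=BusRdX+Flush  M[L4]=82
step 8: P1: load  L1  ⟶  IEI  (L1)  txn=BusRd  M[L1]=80
step 9: P0: store L2 := 74  ⟶  MII  (L2)  txn=BusRdX  M[L2]=80
step 10: P2: load  L4  ⟶  IOS  (L4)  txn=BusRd  M[L4]=82
step 11: P1: store L6 := 55  ⟶  IMI  (L6)  txn=∅  M[L6]=0
step 12: P0: store L6 := 53  ⟶  MII  (L6)  txn=BusRdX+Flush  M[L6]=55
step 13: P0: store L2 := 89  ⟶  MII  (L2)  txn=∅  M[L2]=80
step 14: P1: store L7 := 1  ⟶  IMI  (L7)  txn=BusRdX  M[L7]=60
step 15: P1: load  L1  ⟶  IEI  (L1)  txn=∅  M[L1]=80
step 16: P0: load  L0  ⟶  SIS  (L0)  txn=BusRd  M[L0]=20
step 17: P0: store L2 := 21  ⟶  MII  (L2)  txn=∅  M[L2]=80
step 18: P0: load  L1  ⟶  SSI  (L1)  txn=BusRd  M[L1]=80
step 19: P0: load  L3  ⟶  EII  (L3)  txn=BusRd  M[L3]=80
step 20: P1: store L5 := 61  ⟶  IMI  (L5)  txn=BusRdX  M[L5]=60
step 21: P1: load  L4  ⟶  IOS  (L4)  txn=∅  M[L4]=82
step 22: P2: store L5 := 83  ⟶  IIM  (L5)  txn=BusRdX+Flush  M[L5]=61
step 23: P1: store L4 := 98  ⟶  IMI  (L4)  txn=BusUpgr  M[L4]=82
step 24: P0: store L5 := 40  ⟶  MII  (L5)  txn=BusRdX+Flush  M[L5]=83
step 25: P0: store L3 := 46  ⟶  MII  (L3)  txn=∅  M[L3]=80
step 26: P0: load  L0  ⟶  SIS  (L0)  txn=∅  M[L0]=20
step 27: P0: load  L0  ⟶  SIS  (L0)  txn=∅  M[L0]=20
step 28: P1: load  L2  ⟶  OSI  (L2)  txn=BusRd  M[L2]=80

memory[L7] = 60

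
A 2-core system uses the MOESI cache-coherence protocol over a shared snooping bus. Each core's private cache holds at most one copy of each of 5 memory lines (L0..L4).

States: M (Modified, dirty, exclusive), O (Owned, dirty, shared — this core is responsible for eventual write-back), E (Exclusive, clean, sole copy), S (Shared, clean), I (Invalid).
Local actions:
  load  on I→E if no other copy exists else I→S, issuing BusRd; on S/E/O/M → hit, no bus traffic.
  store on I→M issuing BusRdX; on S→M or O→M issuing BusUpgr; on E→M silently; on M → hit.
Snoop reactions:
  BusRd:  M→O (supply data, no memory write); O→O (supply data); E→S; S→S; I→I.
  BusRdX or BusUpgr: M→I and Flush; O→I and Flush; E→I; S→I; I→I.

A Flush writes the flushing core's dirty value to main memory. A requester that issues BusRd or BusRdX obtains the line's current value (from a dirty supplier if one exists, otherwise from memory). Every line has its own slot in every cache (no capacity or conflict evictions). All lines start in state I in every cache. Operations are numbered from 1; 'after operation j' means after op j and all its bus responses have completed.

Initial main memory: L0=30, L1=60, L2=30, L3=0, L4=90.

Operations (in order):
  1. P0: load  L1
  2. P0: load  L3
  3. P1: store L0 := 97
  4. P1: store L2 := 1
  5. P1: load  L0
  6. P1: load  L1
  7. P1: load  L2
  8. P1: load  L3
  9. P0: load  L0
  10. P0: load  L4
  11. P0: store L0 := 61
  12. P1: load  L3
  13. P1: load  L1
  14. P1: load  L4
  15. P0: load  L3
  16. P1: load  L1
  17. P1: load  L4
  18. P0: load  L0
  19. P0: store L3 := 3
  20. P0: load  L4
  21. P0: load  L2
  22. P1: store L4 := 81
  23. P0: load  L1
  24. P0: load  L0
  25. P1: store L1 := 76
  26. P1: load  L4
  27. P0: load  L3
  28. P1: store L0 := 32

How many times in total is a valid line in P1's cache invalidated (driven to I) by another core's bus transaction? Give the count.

invalidations = 2

step 1: P0: load  L1  ⟶  EI  (L1)  txn=BusRd  M[L1]=60
step 2: P0: load  L3  ⟶  EI  (L3)  txn=BusRd  M[L3]=0
step 3: P1: store L0 := 97  ⟶  IM  (L0)  txn=BusRdX  M[L0]=30
step 4: P1: store L2 := 1  ⟶  IM  (L2)  txn=BusRdX  M[L2]=30
step 5: P1: load  L0  ⟶  IM  (L0)  txn=∅  M[L0]=30
step 6: P1: load  L1  ⟶  SS  (L1)  txn=BusRd  M[L1]=60
step 7: P1: load  L2  ⟶  IM  (L2)  txn=∅  M[L2]=30
step 8: P1: load  L3  ⟶  SS  (L3)  txn=BusRd  M[L3]=0
step 9: P0: load  L0  ⟶  SO  (L0)  txn=BusRd  M[L0]=30
step 10: P0: load  L4  ⟶  EI  (L4)  txn=BusRd  M[L4]=90
step 11: P0: store L0 := 61  ⟶  MI  (L0)  txn=BusUpgr+Flush  M[L0]=97
step 12: P1: load  L3  ⟶  SS  (L3)  txn=∅  M[L3]=0
step 13: P1: load  L1  ⟶  SS  (L1)  txn=∅  M[L1]=60
step 14: P1: load  L4  ⟶  SS  (L4)  txn=BusRd  M[L4]=90
step 15: P0: load  L3  ⟶  SS  (L3)  txn=∅  M[L3]=0
step 16: P1: load  L1  ⟶  SS  (L1)  txn=∅  M[L1]=60
step 17: P1: load  L4  ⟶  SS  (L4)  txn=∅  M[L4]=90
step 18: P0: load  L0  ⟶  MI  (L0)  txn=∅  M[L0]=97
step 19: P0: store L3 := 3  ⟶  MI  (L3)  txn=BusUpgr  M[L3]=0
step 20: P0: load  L4  ⟶  SS  (L4)  txn=∅  M[L4]=90
step 21: P0: load  L2  ⟶  SO  (L2)  txn=BusRd  M[L2]=30
step 22: P1: store L4 := 81  ⟶  IM  (L4)  txn=BusUpgr  M[L4]=90
step 23: P0: load  L1  ⟶  SS  (L1)  txn=∅  M[L1]=60
step 24: P0: load  L0  ⟶  MI  (L0)  txn=∅  M[L0]=97
step 25: P1: store L1 := 76  ⟶  IM  (L1)  txn=BusUpgr  M[L1]=60
step 26: P1: load  L4  ⟶  IM  (L4)  txn=∅  M[L4]=90
step 27: P0: load  L3  ⟶  MI  (L3)  txn=∅  M[L3]=0
step 28: P1: store L0 := 32  ⟶  IM  (L0)  txn=BusRdX+Flush  M[L0]=61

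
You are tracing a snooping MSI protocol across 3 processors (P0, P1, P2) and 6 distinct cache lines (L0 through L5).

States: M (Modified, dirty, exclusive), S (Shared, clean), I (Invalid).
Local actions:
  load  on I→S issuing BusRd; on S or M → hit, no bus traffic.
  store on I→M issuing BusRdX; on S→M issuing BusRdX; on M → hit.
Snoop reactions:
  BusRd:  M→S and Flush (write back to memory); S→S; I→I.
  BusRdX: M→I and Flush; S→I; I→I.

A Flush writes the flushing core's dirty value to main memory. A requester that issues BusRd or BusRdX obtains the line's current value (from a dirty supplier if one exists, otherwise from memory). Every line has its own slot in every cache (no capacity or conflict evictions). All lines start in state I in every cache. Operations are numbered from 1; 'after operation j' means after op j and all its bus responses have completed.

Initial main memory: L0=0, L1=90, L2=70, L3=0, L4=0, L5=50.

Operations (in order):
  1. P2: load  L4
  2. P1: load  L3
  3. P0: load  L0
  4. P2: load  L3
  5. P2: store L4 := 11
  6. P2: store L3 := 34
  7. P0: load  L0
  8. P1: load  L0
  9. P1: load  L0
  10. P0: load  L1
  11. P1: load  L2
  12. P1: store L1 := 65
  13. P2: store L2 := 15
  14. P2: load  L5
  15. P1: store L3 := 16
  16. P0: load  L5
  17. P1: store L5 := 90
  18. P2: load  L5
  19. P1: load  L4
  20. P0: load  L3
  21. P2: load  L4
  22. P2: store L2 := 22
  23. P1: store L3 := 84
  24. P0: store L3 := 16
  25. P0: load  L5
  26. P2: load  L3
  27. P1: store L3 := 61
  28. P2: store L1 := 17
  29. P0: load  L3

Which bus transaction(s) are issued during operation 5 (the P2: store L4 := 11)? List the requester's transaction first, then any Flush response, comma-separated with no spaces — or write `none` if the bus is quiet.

bus = BusRdX

1. P2: load  L4  bus=[BusRd]  L4: P0=I P1=I P2=S  mem[L4]=0
2. P1: load  L3  bus=[BusRd]  L3: P0=I P1=S P2=I  mem[L3]=0
3. P0: load  L0  bus=[BusRd]  L0: P0=S P1=I P2=I  mem[L0]=0
4. P2: load  L3  bus=[BusRd]  L3: P0=I P1=S P2=S  mem[L3]=0
5. P2: store L4 := 11  bus=[BusRdX]  L4: P0=I P1=I P2=M  mem[L4]=0
6. P2: store L3 := 34  bus=[BusRdX]  L3: P0=I P1=I P2=M  mem[L3]=0
7. P0: load  L0  bus=[-]  L0: P0=S P1=I P2=I  mem[L0]=0
8. P1: load  L0  bus=[BusRd]  L0: P0=S P1=S P2=I  mem[L0]=0
9. P1: load  L0  bus=[-]  L0: P0=S P1=S P2=I  mem[L0]=0
10. P0: load  L1  bus=[BusRd]  L1: P0=S P1=I P2=I  mem[L1]=90
11. P1: load  L2  bus=[BusRd]  L2: P0=I P1=S P2=I  mem[L2]=70
12. P1: store L1 := 65  bus=[BusRdX]  L1: P0=I P1=M P2=I  mem[L1]=90
13. P2: store L2 := 15  bus=[BusRdX]  L2: P0=I P1=I P2=M  mem[L2]=70
14. P2: load  L5  bus=[BusRd]  L5: P0=I P1=I P2=S  mem[L5]=50
15. P1: store L3 := 16  bus=[BusRdX,Flush]  L3: P0=I P1=M P2=I  mem[L3]=34
16. P0: load  L5  bus=[BusRd]  L5: P0=S P1=I P2=S  mem[L5]=50
17. P1: store L5 := 90  bus=[BusRdX]  L5: P0=I P1=M P2=I  mem[L5]=50
18. P2: load  L5  bus=[BusRd,Flush]  L5: P0=I P1=S P2=S  mem[L5]=90
19. P1: load  L4  bus=[BusRd,Flush]  L4: P0=I P1=S P2=S  mem[L4]=11
20. P0: load  L3  bus=[BusRd,Flush]  L3: P0=S P1=S P2=I  mem[L3]=16
21. P2: load  L4  bus=[-]  L4: P0=I P1=S P2=S  mem[L4]=11
22. P2: store L2 := 22  bus=[-]  L2: P0=I P1=I P2=M  mem[L2]=70
23. P1: store L3 := 84  bus=[BusRdX]  L3: P0=I P1=M P2=I  mem[L3]=16
24. P0: store L3 := 16  bus=[BusRdX,Flush]  L3: P0=M P1=I P2=I  mem[L3]=84
25. P0: load  L5  bus=[BusRd]  L5: P0=S P1=S P2=S  mem[L5]=90
26. P2: load  L3  bus=[BusRd,Flush]  L3: P0=S P1=I P2=S  mem[L3]=16
27. P1: store L3 := 61  bus=[BusRdX]  L3: P0=I P1=M P2=I  mem[L3]=16
28. P2: store L1 := 17  bus=[BusRdX,Flush]  L1: P0=I P1=I P2=M  mem[L1]=65
29. P0: load  L3  bus=[BusRd,Flush]  L3: P0=S P1=S P2=I  mem[L3]=61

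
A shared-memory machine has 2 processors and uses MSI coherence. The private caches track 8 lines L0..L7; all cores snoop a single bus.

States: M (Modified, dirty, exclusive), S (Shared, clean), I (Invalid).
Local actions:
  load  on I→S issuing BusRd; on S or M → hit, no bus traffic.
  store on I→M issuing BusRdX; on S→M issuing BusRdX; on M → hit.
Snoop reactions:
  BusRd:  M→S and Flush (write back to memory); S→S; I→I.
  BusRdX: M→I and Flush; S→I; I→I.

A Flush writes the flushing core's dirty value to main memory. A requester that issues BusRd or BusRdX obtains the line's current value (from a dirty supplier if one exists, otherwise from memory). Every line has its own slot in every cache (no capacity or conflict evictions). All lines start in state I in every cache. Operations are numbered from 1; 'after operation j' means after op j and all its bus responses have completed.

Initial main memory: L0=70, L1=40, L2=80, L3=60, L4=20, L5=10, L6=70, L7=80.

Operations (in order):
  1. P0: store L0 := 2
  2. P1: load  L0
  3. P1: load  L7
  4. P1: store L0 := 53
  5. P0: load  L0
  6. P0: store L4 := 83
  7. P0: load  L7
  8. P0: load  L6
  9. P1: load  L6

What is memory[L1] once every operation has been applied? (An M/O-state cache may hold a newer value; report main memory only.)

1. P0: store L0 := 2  bus=[BusRdX]  L0: P0=M P1=I  mem[L0]=70
2. P1: load  L0  bus=[BusRd,Flush]  L0: P0=S P1=S  mem[L0]=2
3. P1: load  L7  bus=[BusRd]  L7: P0=I P1=S  mem[L7]=80
4. P1: store L0 := 53  bus=[BusRdX]  L0: P0=I P1=M  mem[L0]=2
5. P0: load  L0  bus=[BusRd,Flush]  L0: P0=S P1=S  mem[L0]=53
6. P0: store L4 := 83  bus=[BusRdX]  L4: P0=M P1=I  mem[L4]=20
7. P0: load  L7  bus=[BusRd]  L7: P0=S P1=S  mem[L7]=80
8. P0: load  L6  bus=[BusRd]  L6: P0=S P1=I  mem[L6]=70
9. P1: load  L6  bus=[BusRd]  L6: P0=S P1=S  mem[L6]=70

memory[L1] = 40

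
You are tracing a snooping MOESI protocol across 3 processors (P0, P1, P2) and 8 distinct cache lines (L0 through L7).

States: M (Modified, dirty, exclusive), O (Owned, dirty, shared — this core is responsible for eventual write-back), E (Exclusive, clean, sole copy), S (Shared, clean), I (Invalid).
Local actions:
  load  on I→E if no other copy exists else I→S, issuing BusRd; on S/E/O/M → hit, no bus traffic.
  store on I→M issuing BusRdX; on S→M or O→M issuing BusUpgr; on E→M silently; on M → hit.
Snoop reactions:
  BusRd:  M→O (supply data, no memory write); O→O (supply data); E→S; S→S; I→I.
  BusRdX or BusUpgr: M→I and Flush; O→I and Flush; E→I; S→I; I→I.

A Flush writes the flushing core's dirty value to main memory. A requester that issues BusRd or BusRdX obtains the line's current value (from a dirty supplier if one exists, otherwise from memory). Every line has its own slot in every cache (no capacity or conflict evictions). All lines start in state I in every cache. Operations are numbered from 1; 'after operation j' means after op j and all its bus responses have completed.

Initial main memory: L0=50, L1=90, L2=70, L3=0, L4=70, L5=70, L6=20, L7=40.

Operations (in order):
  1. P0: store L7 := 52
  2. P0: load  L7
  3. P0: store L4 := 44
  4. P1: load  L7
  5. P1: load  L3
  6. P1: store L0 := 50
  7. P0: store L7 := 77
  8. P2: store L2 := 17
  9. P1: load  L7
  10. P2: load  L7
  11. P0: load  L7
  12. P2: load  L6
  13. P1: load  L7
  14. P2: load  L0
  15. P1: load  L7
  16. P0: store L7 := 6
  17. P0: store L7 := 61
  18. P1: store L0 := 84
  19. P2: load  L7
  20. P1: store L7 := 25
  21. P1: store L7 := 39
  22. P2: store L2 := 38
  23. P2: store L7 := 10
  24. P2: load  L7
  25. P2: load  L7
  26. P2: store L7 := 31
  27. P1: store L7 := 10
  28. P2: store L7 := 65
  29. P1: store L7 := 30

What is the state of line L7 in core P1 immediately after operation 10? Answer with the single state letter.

state = S

  op1 P0: store L7 := 52 → M/I/I on L7; bus BusRdX; mem=40
  op2 P0: load  L7 → M/I/I on L7; bus (none); mem=40
  op3 P0: store L4 := 44 → M/I/I on L4; bus BusRdX; mem=70
  op4 P1: load  L7 → O/S/I on L7; bus BusRd; mem=40
  op5 P1: load  L3 → I/E/I on L3; bus BusRd; mem=0
  op6 P1: store L0 := 50 → I/M/I on L0; bus BusRdX; mem=50
  op7 P0: store L7 := 77 → M/I/I on L7; bus BusUpgr; mem=40
  op8 P2: store L2 := 17 → I/I/M on L2; bus BusRdX; mem=70
  op9 P1: load  L7 → O/S/I on L7; bus BusRd; mem=40
  op10 P2: load  L7 → O/S/S on L7; bus BusRd; mem=40
  op11 P0: load  L7 → O/S/S on L7; bus (none); mem=40
  op12 P2: load  L6 → I/I/E on L6; bus BusRd; mem=20
  op13 P1: load  L7 → O/S/S on L7; bus (none); mem=40
  op14 P2: load  L0 → I/O/S on L0; bus BusRd; mem=50
  op15 P1: load  L7 → O/S/S on L7; bus (none); mem=40
  op16 P0: store L7 := 6 → M/I/I on L7; bus BusUpgr; mem=40
  op17 P0: store L7 := 61 → M/I/I on L7; bus (none); mem=40
  op18 P1: store L0 := 84 → I/M/I on L0; bus BusUpgr; mem=50
  op19 P2: load  L7 → O/I/S on L7; bus BusRd; mem=40
  op20 P1: store L7 := 25 → I/M/I on L7; bus BusRdX Flush; mem=61
  op21 P1: store L7 := 39 → I/M/I on L7; bus (none); mem=61
  op22 P2: store L2 := 38 → I/I/M on L2; bus (none); mem=70
  op23 P2: store L7 := 10 → I/I/M on L7; bus BusRdX Flush; mem=39
  op24 P2: load  L7 → I/I/M on L7; bus (none); mem=39
  op25 P2: load  L7 → I/I/M on L7; bus (none); mem=39
  op26 P2: store L7 := 31 → I/I/M on L7; bus (none); mem=39
  op27 P1: store L7 := 10 → I/M/I on L7; bus BusRdX Flush; mem=31
  op28 P2: store L7 := 65 → I/I/M on L7; bus BusRdX Flush; mem=10
  op29 P1: store L7 := 30 → I/M/I on L7; bus BusRdX Flush; mem=65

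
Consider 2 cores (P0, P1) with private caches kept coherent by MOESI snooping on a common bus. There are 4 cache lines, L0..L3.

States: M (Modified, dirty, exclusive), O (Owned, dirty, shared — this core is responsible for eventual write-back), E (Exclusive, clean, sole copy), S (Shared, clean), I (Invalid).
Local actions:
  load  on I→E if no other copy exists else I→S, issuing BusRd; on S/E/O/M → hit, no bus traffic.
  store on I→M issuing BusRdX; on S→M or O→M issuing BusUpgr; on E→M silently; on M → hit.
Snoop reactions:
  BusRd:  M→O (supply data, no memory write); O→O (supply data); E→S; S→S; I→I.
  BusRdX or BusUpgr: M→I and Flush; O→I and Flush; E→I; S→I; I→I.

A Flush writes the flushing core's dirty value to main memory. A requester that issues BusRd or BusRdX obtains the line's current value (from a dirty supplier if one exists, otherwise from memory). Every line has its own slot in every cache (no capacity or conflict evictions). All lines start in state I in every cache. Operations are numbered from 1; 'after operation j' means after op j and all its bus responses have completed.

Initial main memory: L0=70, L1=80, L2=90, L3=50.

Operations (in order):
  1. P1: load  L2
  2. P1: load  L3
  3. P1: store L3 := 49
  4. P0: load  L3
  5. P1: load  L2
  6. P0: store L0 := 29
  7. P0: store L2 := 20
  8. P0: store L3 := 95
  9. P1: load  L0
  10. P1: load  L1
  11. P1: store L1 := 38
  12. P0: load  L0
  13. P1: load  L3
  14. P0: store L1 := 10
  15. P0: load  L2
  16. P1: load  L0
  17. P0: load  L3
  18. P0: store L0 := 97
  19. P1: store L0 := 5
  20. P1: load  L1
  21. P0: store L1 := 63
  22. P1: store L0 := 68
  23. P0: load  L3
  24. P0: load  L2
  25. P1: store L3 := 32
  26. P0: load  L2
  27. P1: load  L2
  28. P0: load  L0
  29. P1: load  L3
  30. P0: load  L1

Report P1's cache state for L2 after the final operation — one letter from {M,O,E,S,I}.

state = S

1. P1: load  L2  bus=[BusRd]  L2: P0=I P1=E  mem[L2]=90
2. P1: load  L3  bus=[BusRd]  L3: P0=I P1=E  mem[L3]=50
3. P1: store L3 := 49  bus=[-]  L3: P0=I P1=M  mem[L3]=50
4. P0: load  L3  bus=[BusRd]  L3: P0=S P1=O  mem[L3]=50
5. P1: load  L2  bus=[-]  L2: P0=I P1=E  mem[L2]=90
6. P0: store L0 := 29  bus=[BusRdX]  L0: P0=M P1=I  mem[L0]=70
7. P0: store L2 := 20  bus=[BusRdX]  L2: P0=M P1=I  mem[L2]=90
8. P0: store L3 := 95  bus=[BusUpgr,Flush]  L3: P0=M P1=I  mem[L3]=49
9. P1: load  L0  bus=[BusRd]  L0: P0=O P1=S  mem[L0]=70
10. P1: load  L1  bus=[BusRd]  L1: P0=I P1=E  mem[L1]=80
11. P1: store L1 := 38  bus=[-]  L1: P0=I P1=M  mem[L1]=80
12. P0: load  L0  bus=[-]  L0: P0=O P1=S  mem[L0]=70
13. P1: load  L3  bus=[BusRd]  L3: P0=O P1=S  mem[L3]=49
14. P0: store L1 := 10  bus=[BusRdX,Flush]  L1: P0=M P1=I  mem[L1]=38
15. P0: load  L2  bus=[-]  L2: P0=M P1=I  mem[L2]=90
16. P1: load  L0  bus=[-]  L0: P0=O P1=S  mem[L0]=70
17. P0: load  L3  bus=[-]  L3: P0=O P1=S  mem[L3]=49
18. P0: store L0 := 97  bus=[BusUpgr]  L0: P0=M P1=I  mem[L0]=70
19. P1: store L0 := 5  bus=[BusRdX,Flush]  L0: P0=I P1=M  mem[L0]=97
20. P1: load  L1  bus=[BusRd]  L1: P0=O P1=S  mem[L1]=38
21. P0: store L1 := 63  bus=[BusUpgr]  L1: P0=M P1=I  mem[L1]=38
22. P1: store L0 := 68  bus=[-]  L0: P0=I P1=M  mem[L0]=97
23. P0: load  L3  bus=[-]  L3: P0=O P1=S  mem[L3]=49
24. P0: load  L2  bus=[-]  L2: P0=M P1=I  mem[L2]=90
25. P1: store L3 := 32  bus=[BusUpgr,Flush]  L3: P0=I P1=M  mem[L3]=95
26. P0: load  L2  bus=[-]  L2: P0=M P1=I  mem[L2]=90
27. P1: load  L2  bus=[BusRd]  L2: P0=O P1=S  mem[L2]=90
28. P0: load  L0  bus=[BusRd]  L0: P0=S P1=O  mem[L0]=97
29. P1: load  L3  bus=[-]  L3: P0=I P1=M  mem[L3]=95
30. P0: load  L1  bus=[-]  L1: P0=M P1=I  mem[L1]=38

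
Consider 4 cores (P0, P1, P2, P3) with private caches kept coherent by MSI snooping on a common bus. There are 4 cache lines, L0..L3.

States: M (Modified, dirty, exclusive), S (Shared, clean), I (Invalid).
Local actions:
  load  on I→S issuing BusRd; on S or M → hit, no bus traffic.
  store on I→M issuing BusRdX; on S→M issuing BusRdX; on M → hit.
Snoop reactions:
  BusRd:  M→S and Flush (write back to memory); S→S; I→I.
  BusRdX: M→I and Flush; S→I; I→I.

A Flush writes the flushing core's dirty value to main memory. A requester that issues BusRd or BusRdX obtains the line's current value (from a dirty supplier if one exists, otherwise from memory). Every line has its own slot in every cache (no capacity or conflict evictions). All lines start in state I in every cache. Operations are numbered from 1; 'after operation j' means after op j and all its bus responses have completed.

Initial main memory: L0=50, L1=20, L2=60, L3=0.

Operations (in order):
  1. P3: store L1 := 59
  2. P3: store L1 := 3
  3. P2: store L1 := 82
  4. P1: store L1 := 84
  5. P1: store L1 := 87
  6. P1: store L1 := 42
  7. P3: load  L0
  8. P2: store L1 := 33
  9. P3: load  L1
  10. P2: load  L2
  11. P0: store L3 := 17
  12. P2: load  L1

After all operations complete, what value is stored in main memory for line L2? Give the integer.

[1] P3: store L1 := 59 | P0:I, P1:I, P2:I, P3:M(59) | bus: BusRdX
[2] P3: store L1 := 3 | P0:I, P1:I, P2:I, P3:M(3) | bus: none
[3] P2: store L1 := 82 | P0:I, P1:I, P2:M(82), P3:I | bus: BusRdX,Flush
[4] P1: store L1 := 84 | P0:I, P1:M(84), P2:I, P3:I | bus: BusRdX,Flush
[5] P1: store L1 := 87 | P0:I, P1:M(87), P2:I, P3:I | bus: none
[6] P1: store L1 := 42 | P0:I, P1:M(42), P2:I, P3:I | bus: none
[7] P3: load  L0 | P0:I, P1:I, P2:I, P3:S(50) | bus: BusRd
[8] P2: store L1 := 33 | P0:I, P1:I, P2:M(33), P3:I | bus: BusRdX,Flush
[9] P3: load  L1 | P0:I, P1:I, P2:S(33), P3:S(33) | bus: BusRd,Flush
[10] P2: load  L2 | P0:I, P1:I, P2:S(60), P3:I | bus: BusRd
[11] P0: store L3 := 17 | P0:M(17), P1:I, P2:I, P3:I | bus: BusRdX
[12] P2: load  L1 | P0:I, P1:I, P2:S(33), P3:S(33) | bus: none

memory[L2] = 60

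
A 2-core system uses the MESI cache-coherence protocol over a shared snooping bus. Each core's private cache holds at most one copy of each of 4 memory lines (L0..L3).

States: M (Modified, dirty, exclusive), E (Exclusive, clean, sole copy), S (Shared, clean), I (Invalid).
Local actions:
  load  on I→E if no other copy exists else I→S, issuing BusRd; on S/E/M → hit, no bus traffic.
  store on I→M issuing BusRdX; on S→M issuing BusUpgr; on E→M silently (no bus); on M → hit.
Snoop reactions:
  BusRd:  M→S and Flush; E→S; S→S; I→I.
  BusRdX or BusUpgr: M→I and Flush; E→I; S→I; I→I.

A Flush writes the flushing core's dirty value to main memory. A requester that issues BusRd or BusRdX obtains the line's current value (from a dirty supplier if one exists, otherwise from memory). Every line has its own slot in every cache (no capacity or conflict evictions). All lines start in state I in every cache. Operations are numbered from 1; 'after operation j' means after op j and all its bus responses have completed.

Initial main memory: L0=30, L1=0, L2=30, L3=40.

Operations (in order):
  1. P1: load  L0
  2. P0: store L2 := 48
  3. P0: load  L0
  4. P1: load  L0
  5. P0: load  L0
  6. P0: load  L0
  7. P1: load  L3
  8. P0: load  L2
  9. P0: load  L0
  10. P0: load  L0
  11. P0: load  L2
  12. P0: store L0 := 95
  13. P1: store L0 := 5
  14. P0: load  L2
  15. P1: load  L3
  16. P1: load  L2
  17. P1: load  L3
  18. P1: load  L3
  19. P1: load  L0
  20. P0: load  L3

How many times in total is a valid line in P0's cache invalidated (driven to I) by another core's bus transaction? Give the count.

invalidations = 1

1. P1: load  L0  bus=[BusRd]  L0: P0=I P1=E  mem[L0]=30
2. P0: store L2 := 48  bus=[BusRdX]  L2: P0=M P1=I  mem[L2]=30
3. P0: load  L0  bus=[BusRd]  L0: P0=S P1=S  mem[L0]=30
4. P1: load  L0  bus=[-]  L0: P0=S P1=S  mem[L0]=30
5. P0: load  L0  bus=[-]  L0: P0=S P1=S  mem[L0]=30
6. P0: load  L0  bus=[-]  L0: P0=S P1=S  mem[L0]=30
7. P1: load  L3  bus=[BusRd]  L3: P0=I P1=E  mem[L3]=40
8. P0: load  L2  bus=[-]  L2: P0=M P1=I  mem[L2]=30
9. P0: load  L0  bus=[-]  L0: P0=S P1=S  mem[L0]=30
10. P0: load  L0  bus=[-]  L0: P0=S P1=S  mem[L0]=30
11. P0: load  L2  bus=[-]  L2: P0=M P1=I  mem[L2]=30
12. P0: store L0 := 95  bus=[BusUpgr]  L0: P0=M P1=I  mem[L0]=30
13. P1: store L0 := 5  bus=[BusRdX,Flush]  L0: P0=I P1=M  mem[L0]=95
14. P0: load  L2  bus=[-]  L2: P0=M P1=I  mem[L2]=30
15. P1: load  L3  bus=[-]  L3: P0=I P1=E  mem[L3]=40
16. P1: load  L2  bus=[BusRd,Flush]  L2: P0=S P1=S  mem[L2]=48
17. P1: load  L3  bus=[-]  L3: P0=I P1=E  mem[L3]=40
18. P1: load  L3  bus=[-]  L3: P0=I P1=E  mem[L3]=40
19. P1: load  L0  bus=[-]  L0: P0=I P1=M  mem[L0]=95
20. P0: load  L3  bus=[BusRd]  L3: P0=S P1=S  mem[L3]=40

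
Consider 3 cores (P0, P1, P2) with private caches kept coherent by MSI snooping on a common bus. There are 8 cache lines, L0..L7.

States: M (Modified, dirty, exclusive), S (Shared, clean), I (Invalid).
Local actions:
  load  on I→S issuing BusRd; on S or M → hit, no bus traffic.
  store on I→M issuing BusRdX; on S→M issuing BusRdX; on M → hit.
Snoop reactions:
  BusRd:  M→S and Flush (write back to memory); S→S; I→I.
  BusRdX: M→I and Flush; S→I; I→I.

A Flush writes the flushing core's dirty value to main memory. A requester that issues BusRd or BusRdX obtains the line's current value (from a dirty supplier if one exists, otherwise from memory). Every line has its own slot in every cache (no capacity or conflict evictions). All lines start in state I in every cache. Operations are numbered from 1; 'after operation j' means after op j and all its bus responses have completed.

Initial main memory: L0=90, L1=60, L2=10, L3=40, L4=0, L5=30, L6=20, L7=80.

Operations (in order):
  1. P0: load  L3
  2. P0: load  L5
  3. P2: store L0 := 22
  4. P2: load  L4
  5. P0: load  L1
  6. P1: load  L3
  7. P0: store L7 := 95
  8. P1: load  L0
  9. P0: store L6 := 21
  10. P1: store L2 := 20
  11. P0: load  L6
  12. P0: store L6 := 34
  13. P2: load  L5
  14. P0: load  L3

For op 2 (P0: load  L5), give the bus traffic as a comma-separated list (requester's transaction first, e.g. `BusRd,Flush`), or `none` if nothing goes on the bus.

step 1: P0: load  L3  ⟶  SII  (L3)  txn=BusRd  M[L3]=40
step 2: P0: load  L5  ⟶  SII  (L5)  txn=BusRd  M[L5]=30
step 3: P2: store L0 := 22  ⟶  IIM  (L0)  txn=BusRdX  M[L0]=90
step 4: P2: load  L4  ⟶  IIS  (L4)  txn=BusRd  M[L4]=0
step 5: P0: load  L1  ⟶  SII  (L1)  txn=BusRd  M[L1]=60
step 6: P1: load  L3  ⟶  SSI  (L3)  txn=BusRd  M[L3]=40
step 7: P0: store L7 := 95  ⟶  MII  (L7)  txn=BusRdX  M[L7]=80
step 8: P1: load  L0  ⟶  ISS  (L0)  txn=BusRd+Flush  M[L0]=22
step 9: P0: store L6 := 21  ⟶  MII  (L6)  txn=BusRdX  M[L6]=20
step 10: P1: store L2 := 20  ⟶  IMI  (L2)  txn=BusRdX  M[L2]=10
step 11: P0: load  L6  ⟶  MII  (L6)  txn=∅  M[L6]=20
step 12: P0: store L6 := 34  ⟶  MII  (L6)  txn=∅  M[L6]=20
step 13: P2: load  L5  ⟶  SIS  (L5)  txn=BusRd  M[L5]=30
step 14: P0: load  L3  ⟶  SSI  (L3)  txn=∅  M[L3]=40

bus = BusRd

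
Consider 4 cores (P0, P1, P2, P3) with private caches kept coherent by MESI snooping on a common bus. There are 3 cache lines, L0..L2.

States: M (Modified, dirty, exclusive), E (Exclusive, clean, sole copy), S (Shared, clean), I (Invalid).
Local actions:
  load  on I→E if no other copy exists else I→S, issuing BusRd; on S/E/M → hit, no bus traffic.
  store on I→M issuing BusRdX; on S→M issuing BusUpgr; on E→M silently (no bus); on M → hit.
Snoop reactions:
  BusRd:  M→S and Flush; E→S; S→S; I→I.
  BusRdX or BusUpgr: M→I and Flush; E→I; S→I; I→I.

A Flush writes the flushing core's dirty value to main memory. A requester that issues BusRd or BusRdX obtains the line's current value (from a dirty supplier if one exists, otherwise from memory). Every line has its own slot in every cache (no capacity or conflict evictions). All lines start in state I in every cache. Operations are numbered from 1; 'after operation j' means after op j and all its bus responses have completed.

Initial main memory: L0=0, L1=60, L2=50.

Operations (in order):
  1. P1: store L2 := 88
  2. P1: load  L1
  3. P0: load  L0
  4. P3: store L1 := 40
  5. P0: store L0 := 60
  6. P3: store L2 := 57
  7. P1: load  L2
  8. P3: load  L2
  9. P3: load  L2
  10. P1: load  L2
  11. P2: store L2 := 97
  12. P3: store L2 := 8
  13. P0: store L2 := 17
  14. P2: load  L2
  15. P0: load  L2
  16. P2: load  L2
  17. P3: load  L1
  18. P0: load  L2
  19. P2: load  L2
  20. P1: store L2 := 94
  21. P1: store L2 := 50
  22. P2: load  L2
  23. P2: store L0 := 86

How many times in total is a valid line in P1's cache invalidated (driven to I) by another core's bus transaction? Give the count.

invalidations = 3

step 1: P1: store L2 := 88  ⟶  IMII  (L2)  txn=BusRdX  M[L2]=50
step 2: P1: load  L1  ⟶  IEII  (L1)  txn=BusRd  M[L1]=60
step 3: P0: load  L0  ⟶  EIII  (L0)  txn=BusRd  M[L0]=0
step 4: P3: store L1 := 40  ⟶  IIIM  (L1)  txn=BusRdX  M[L1]=60
step 5: P0: store L0 := 60  ⟶  MIII  (L0)  txn=∅  M[L0]=0
step 6: P3: store L2 := 57  ⟶  IIIM  (L2)  txn=BusRdX+Flush  M[L2]=88
step 7: P1: load  L2  ⟶  ISIS  (L2)  txn=BusRd+Flush  M[L2]=57
step 8: P3: load  L2  ⟶  ISIS  (L2)  txn=∅  M[L2]=57
step 9: P3: load  L2  ⟶  ISIS  (L2)  txn=∅  M[L2]=57
step 10: P1: load  L2  ⟶  ISIS  (L2)  txn=∅  M[L2]=57
step 11: P2: store L2 := 97  ⟶  IIMI  (L2)  txn=BusRdX  M[L2]=57
step 12: P3: store L2 := 8  ⟶  IIIM  (L2)  txn=BusRdX+Flush  M[L2]=97
step 13: P0: store L2 := 17  ⟶  MIII  (L2)  txn=BusRdX+Flush  M[L2]=8
step 14: P2: load  L2  ⟶  SISI  (L2)  txn=BusRd+Flush  M[L2]=17
step 15: P0: load  L2  ⟶  SISI  (L2)  txn=∅  M[L2]=17
step 16: P2: load  L2  ⟶  SISI  (L2)  txn=∅  M[L2]=17
step 17: P3: load  L1  ⟶  IIIM  (L1)  txn=∅  M[L1]=60
step 18: P0: load  L2  ⟶  SISI  (L2)  txn=∅  M[L2]=17
step 19: P2: load  L2  ⟶  SISI  (L2)  txn=∅  M[L2]=17
step 20: P1: store L2 := 94  ⟶  IMII  (L2)  txn=BusRdX  M[L2]=17
step 21: P1: store L2 := 50  ⟶  IMII  (L2)  txn=∅  M[L2]=17
step 22: P2: load  L2  ⟶  ISSI  (L2)  txn=BusRd+Flush  M[L2]=50
step 23: P2: store L0 := 86  ⟶  IIMI  (L0)  txn=BusRdX+Flush  M[L0]=60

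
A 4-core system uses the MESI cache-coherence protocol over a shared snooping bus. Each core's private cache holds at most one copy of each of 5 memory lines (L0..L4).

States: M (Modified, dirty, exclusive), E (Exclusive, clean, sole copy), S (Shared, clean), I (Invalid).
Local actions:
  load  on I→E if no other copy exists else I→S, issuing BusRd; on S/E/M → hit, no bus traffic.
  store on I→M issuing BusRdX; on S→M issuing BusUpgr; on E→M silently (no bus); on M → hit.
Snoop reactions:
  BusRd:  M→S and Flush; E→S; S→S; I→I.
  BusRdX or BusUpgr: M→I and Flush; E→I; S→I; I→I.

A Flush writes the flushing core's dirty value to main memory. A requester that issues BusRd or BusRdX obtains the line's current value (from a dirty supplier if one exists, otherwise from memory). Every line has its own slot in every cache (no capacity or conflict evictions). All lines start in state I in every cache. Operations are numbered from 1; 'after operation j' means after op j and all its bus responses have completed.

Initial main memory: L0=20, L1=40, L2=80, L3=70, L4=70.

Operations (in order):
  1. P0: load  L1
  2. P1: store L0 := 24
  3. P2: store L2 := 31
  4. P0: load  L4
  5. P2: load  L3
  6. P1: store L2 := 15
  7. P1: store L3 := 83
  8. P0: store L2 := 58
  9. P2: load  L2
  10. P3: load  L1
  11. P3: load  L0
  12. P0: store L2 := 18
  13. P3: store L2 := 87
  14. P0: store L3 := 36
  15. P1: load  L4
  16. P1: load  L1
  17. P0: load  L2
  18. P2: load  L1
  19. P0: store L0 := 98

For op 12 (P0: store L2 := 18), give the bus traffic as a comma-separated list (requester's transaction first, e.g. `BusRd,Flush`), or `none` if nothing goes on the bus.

[1] P0: load  L1 | P0:E(40), P1:I, P2:I, P3:I | bus: BusRd
[2] P1: store L0 := 24 | P0:I, P1:M(24), P2:I, P3:I | bus: BusRdX
[3] P2: store L2 := 31 | P0:I, P1:I, P2:M(31), P3:I | bus: BusRdX
[4] P0: load  L4 | P0:E(70), P1:I, P2:I, P3:I | bus: BusRd
[5] P2: load  L3 | P0:I, P1:I, P2:E(70), P3:I | bus: BusRd
[6] P1: store L2 := 15 | P0:I, P1:M(15), P2:I, P3:I | bus: BusRdX,Flush
[7] P1: store L3 := 83 | P0:I, P1:M(83), P2:I, P3:I | bus: BusRdX
[8] P0: store L2 := 58 | P0:M(58), P1:I, P2:I, P3:I | bus: BusRdX,Flush
[9] P2: load  L2 | P0:S(58), P1:I, P2:S(58), P3:I | bus: BusRd,Flush
[10] P3: load  L1 | P0:S(40), P1:I, P2:I, P3:S(40) | bus: BusRd
[11] P3: load  L0 | P0:I, P1:S(24), P2:I, P3:S(24) | bus: BusRd,Flush
[12] P0: store L2 := 18 | P0:M(18), P1:I, P2:I, P3:I | bus: BusUpgr
[13] P3: store L2 := 87 | P0:I, P1:I, P2:I, P3:M(87) | bus: BusRdX,Flush
[14] P0: store L3 := 36 | P0:M(36), P1:I, P2:I, P3:I | bus: BusRdX,Flush
[15] P1: load  L4 | P0:S(70), P1:S(70), P2:I, P3:I | bus: BusRd
[16] P1: load  L1 | P0:S(40), P1:S(40), P2:I, P3:S(40) | bus: BusRd
[17] P0: load  L2 | P0:S(87), P1:I, P2:I, P3:S(87) | bus: BusRd,Flush
[18] P2: load  L1 | P0:S(40), P1:S(40), P2:S(40), P3:S(40) | bus: BusRd
[19] P0: store L0 := 98 | P0:M(98), P1:I, P2:I, P3:I | bus: BusRdX

bus = BusUpgr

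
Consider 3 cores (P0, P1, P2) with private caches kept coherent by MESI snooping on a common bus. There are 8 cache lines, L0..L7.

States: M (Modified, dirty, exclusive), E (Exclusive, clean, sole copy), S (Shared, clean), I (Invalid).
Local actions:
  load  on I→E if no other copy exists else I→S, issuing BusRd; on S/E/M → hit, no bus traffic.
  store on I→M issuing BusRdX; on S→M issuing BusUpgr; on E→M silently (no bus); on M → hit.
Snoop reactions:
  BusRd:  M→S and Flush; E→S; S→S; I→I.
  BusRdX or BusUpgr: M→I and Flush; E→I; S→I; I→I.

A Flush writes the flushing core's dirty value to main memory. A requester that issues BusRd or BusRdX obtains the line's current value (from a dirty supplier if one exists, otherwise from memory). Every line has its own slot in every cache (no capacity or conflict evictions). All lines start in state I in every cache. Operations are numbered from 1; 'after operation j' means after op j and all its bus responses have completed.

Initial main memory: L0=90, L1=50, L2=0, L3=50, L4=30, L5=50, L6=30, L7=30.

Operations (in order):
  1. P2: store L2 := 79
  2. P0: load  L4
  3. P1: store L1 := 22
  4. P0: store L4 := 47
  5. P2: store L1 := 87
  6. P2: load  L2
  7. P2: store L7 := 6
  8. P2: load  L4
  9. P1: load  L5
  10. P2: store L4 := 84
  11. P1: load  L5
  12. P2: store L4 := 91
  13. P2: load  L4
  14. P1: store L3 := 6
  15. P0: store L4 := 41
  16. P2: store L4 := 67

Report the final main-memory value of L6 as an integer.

step 1: P2: store L2 := 79  ⟶  IIM  (L2)  txn=BusRdX  M[L2]=0
step 2: P0: load  L4  ⟶  EII  (L4)  txn=BusRd  M[L4]=30
step 3: P1: store L1 := 22  ⟶  IMI  (L1)  txn=BusRdX  M[L1]=50
step 4: P0: store L4 := 47  ⟶  MII  (L4)  txn=∅  M[L4]=30
step 5: P2: store L1 := 87  ⟶  IIM  (L1)  txn=BusRdX+Flush  M[L1]=22
step 6: P2: load  L2  ⟶  IIM  (L2)  txn=∅  M[L2]=0
step 7: P2: store L7 := 6  ⟶  IIM  (L7)  txn=BusRdX  M[L7]=30
step 8: P2: load  L4  ⟶  SIS  (L4)  txn=BusRd+Flush  M[L4]=47
step 9: P1: load  L5  ⟶  IEI  (L5)  txn=BusRd  M[L5]=50
step 10: P2: store L4 := 84  ⟶  IIM  (L4)  txn=BusUpgr  M[L4]=47
step 11: P1: load  L5  ⟶  IEI  (L5)  txn=∅  M[L5]=50
step 12: P2: store L4 := 91  ⟶  IIM  (L4)  txn=∅  M[L4]=47
step 13: P2: load  L4  ⟶  IIM  (L4)  txn=∅  M[L4]=47
step 14: P1: store L3 := 6  ⟶  IMI  (L3)  txn=BusRdX  M[L3]=50
step 15: P0: store L4 := 41  ⟶  MII  (L4)  txn=BusRdX+Flush  M[L4]=91
step 16: P2: store L4 := 67  ⟶  IIM  (L4)  txn=BusRdX+Flush  M[L4]=41

memory[L6] = 30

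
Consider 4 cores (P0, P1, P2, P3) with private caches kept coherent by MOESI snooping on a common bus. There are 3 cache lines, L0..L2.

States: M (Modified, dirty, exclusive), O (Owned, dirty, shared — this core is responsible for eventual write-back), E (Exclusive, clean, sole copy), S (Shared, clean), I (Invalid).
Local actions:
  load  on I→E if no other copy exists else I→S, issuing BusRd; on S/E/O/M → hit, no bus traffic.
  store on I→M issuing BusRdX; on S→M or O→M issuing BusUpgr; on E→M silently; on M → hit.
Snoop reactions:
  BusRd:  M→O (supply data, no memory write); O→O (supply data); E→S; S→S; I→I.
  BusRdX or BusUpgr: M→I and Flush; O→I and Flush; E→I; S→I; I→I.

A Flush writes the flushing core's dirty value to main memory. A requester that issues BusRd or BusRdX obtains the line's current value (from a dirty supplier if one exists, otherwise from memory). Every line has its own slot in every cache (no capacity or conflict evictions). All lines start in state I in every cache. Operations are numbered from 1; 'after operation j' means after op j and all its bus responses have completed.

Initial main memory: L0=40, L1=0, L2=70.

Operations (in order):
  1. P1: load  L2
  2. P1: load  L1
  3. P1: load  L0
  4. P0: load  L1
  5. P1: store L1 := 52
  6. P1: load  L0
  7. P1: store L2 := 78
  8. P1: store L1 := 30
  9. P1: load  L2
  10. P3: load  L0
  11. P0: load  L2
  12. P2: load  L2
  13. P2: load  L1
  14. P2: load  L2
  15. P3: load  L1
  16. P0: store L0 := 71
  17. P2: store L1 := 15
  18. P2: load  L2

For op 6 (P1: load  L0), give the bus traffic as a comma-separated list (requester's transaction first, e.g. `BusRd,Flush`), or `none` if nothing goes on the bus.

bus = none

1. P1: load  L2  bus=[BusRd]  L2: P0=I P1=E P2=I P3=I  mem[L2]=70
2. P1: load  L1  bus=[BusRd]  L1: P0=I P1=E P2=I P3=I  mem[L1]=0
3. P1: load  L0  bus=[BusRd]  L0: P0=I P1=E P2=I P3=I  mem[L0]=40
4. P0: load  L1  bus=[BusRd]  L1: P0=S P1=S P2=I P3=I  mem[L1]=0
5. P1: store L1 := 52  bus=[BusUpgr]  L1: P0=I P1=M P2=I P3=I  mem[L1]=0
6. P1: load  L0  bus=[-]  L0: P0=I P1=E P2=I P3=I  mem[L0]=40
7. P1: store L2 := 78  bus=[-]  L2: P0=I P1=M P2=I P3=I  mem[L2]=70
8. P1: store L1 := 30  bus=[-]  L1: P0=I P1=M P2=I P3=I  mem[L1]=0
9. P1: load  L2  bus=[-]  L2: P0=I P1=M P2=I P3=I  mem[L2]=70
10. P3: load  L0  bus=[BusRd]  L0: P0=I P1=S P2=I P3=S  mem[L0]=40
11. P0: load  L2  bus=[BusRd]  L2: P0=S P1=O P2=I P3=I  mem[L2]=70
12. P2: load  L2  bus=[BusRd]  L2: P0=S P1=O P2=S P3=I  mem[L2]=70
13. P2: load  L1  bus=[BusRd]  L1: P0=I P1=O P2=S P3=I  mem[L1]=0
14. P2: load  L2  bus=[-]  L2: P0=S P1=O P2=S P3=I  mem[L2]=70
15. P3: load  L1  bus=[BusRd]  L1: P0=I P1=O P2=S P3=S  mem[L1]=0
16. P0: store L0 := 71  bus=[BusRdX]  L0: P0=M P1=I P2=I P3=I  mem[L0]=40
17. P2: store L1 := 15  bus=[BusUpgr,Flush]  L1: P0=I P1=I P2=M P3=I  mem[L1]=30
18. P2: load  L2  bus=[-]  L2: P0=S P1=O P2=S P3=I  mem[L2]=70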